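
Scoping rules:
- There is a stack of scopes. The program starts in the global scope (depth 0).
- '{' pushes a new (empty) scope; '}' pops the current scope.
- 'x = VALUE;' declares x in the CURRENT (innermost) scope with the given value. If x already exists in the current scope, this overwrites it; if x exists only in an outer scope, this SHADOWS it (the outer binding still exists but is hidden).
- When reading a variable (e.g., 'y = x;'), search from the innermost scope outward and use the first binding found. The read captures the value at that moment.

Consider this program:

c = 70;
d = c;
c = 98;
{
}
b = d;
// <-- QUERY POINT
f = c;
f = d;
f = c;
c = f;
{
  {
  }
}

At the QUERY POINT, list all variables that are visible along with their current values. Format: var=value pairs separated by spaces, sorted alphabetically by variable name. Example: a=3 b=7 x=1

Answer: b=70 c=98 d=70

Derivation:
Step 1: declare c=70 at depth 0
Step 2: declare d=(read c)=70 at depth 0
Step 3: declare c=98 at depth 0
Step 4: enter scope (depth=1)
Step 5: exit scope (depth=0)
Step 6: declare b=(read d)=70 at depth 0
Visible at query point: b=70 c=98 d=70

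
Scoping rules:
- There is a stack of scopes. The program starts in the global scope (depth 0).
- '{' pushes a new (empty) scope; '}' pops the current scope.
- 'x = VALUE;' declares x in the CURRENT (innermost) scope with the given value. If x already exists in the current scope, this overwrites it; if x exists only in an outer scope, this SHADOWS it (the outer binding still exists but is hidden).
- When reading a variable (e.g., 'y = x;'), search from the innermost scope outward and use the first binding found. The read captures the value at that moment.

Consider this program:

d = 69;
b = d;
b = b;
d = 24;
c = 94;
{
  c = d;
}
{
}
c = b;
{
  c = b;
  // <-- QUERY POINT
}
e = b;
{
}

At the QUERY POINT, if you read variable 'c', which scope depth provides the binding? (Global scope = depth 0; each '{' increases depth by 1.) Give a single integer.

Answer: 1

Derivation:
Step 1: declare d=69 at depth 0
Step 2: declare b=(read d)=69 at depth 0
Step 3: declare b=(read b)=69 at depth 0
Step 4: declare d=24 at depth 0
Step 5: declare c=94 at depth 0
Step 6: enter scope (depth=1)
Step 7: declare c=(read d)=24 at depth 1
Step 8: exit scope (depth=0)
Step 9: enter scope (depth=1)
Step 10: exit scope (depth=0)
Step 11: declare c=(read b)=69 at depth 0
Step 12: enter scope (depth=1)
Step 13: declare c=(read b)=69 at depth 1
Visible at query point: b=69 c=69 d=24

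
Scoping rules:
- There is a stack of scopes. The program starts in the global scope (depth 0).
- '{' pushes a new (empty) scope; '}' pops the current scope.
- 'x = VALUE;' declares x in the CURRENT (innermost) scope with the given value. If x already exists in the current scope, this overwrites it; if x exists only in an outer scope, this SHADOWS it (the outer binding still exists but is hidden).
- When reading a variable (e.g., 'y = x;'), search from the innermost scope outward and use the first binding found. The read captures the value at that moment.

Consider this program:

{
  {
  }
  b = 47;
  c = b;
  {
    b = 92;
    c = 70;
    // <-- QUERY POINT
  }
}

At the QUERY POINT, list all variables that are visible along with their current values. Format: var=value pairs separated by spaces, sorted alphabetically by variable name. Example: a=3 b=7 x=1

Answer: b=92 c=70

Derivation:
Step 1: enter scope (depth=1)
Step 2: enter scope (depth=2)
Step 3: exit scope (depth=1)
Step 4: declare b=47 at depth 1
Step 5: declare c=(read b)=47 at depth 1
Step 6: enter scope (depth=2)
Step 7: declare b=92 at depth 2
Step 8: declare c=70 at depth 2
Visible at query point: b=92 c=70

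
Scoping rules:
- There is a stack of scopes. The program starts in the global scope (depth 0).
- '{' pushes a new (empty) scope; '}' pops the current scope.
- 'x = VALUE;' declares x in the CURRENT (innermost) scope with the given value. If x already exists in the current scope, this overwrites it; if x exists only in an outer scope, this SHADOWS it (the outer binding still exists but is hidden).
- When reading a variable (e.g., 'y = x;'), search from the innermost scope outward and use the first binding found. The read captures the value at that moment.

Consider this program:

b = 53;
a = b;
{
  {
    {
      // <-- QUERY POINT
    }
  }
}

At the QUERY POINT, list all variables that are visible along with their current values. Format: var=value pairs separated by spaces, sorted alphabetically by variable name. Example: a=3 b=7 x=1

Step 1: declare b=53 at depth 0
Step 2: declare a=(read b)=53 at depth 0
Step 3: enter scope (depth=1)
Step 4: enter scope (depth=2)
Step 5: enter scope (depth=3)
Visible at query point: a=53 b=53

Answer: a=53 b=53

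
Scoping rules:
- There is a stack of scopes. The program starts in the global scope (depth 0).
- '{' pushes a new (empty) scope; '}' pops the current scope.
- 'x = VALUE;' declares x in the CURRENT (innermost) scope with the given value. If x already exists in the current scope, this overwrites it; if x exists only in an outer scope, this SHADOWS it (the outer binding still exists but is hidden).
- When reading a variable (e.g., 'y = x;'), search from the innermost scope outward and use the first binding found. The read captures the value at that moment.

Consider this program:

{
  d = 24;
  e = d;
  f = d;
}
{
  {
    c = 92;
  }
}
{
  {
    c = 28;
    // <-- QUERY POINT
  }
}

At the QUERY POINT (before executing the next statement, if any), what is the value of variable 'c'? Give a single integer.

Step 1: enter scope (depth=1)
Step 2: declare d=24 at depth 1
Step 3: declare e=(read d)=24 at depth 1
Step 4: declare f=(read d)=24 at depth 1
Step 5: exit scope (depth=0)
Step 6: enter scope (depth=1)
Step 7: enter scope (depth=2)
Step 8: declare c=92 at depth 2
Step 9: exit scope (depth=1)
Step 10: exit scope (depth=0)
Step 11: enter scope (depth=1)
Step 12: enter scope (depth=2)
Step 13: declare c=28 at depth 2
Visible at query point: c=28

Answer: 28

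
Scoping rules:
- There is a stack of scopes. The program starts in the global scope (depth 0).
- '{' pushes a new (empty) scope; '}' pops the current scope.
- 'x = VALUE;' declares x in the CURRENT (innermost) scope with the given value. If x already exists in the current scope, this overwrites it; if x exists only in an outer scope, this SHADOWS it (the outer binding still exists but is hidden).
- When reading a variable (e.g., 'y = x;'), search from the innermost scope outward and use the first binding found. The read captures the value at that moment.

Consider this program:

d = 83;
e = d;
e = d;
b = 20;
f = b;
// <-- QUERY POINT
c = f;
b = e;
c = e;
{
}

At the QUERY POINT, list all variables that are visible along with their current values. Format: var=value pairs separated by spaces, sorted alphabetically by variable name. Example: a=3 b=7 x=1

Answer: b=20 d=83 e=83 f=20

Derivation:
Step 1: declare d=83 at depth 0
Step 2: declare e=(read d)=83 at depth 0
Step 3: declare e=(read d)=83 at depth 0
Step 4: declare b=20 at depth 0
Step 5: declare f=(read b)=20 at depth 0
Visible at query point: b=20 d=83 e=83 f=20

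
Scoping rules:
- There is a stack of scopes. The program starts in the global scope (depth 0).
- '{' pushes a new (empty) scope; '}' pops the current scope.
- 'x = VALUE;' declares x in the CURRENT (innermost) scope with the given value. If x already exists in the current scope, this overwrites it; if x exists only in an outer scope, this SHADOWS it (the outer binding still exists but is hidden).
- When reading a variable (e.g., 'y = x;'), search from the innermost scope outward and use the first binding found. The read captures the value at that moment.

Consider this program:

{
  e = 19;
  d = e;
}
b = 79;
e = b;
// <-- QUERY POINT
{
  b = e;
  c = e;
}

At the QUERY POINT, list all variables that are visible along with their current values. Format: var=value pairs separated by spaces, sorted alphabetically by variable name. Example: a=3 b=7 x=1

Answer: b=79 e=79

Derivation:
Step 1: enter scope (depth=1)
Step 2: declare e=19 at depth 1
Step 3: declare d=(read e)=19 at depth 1
Step 4: exit scope (depth=0)
Step 5: declare b=79 at depth 0
Step 6: declare e=(read b)=79 at depth 0
Visible at query point: b=79 e=79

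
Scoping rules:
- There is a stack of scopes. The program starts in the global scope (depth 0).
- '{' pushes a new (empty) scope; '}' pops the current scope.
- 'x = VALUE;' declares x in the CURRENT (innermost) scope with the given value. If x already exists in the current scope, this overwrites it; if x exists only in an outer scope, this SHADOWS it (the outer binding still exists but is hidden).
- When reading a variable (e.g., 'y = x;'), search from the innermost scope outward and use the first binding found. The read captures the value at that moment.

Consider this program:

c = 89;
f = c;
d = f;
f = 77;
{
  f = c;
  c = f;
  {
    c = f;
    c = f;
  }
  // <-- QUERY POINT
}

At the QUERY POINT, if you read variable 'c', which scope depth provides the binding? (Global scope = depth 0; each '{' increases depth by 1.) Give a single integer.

Step 1: declare c=89 at depth 0
Step 2: declare f=(read c)=89 at depth 0
Step 3: declare d=(read f)=89 at depth 0
Step 4: declare f=77 at depth 0
Step 5: enter scope (depth=1)
Step 6: declare f=(read c)=89 at depth 1
Step 7: declare c=(read f)=89 at depth 1
Step 8: enter scope (depth=2)
Step 9: declare c=(read f)=89 at depth 2
Step 10: declare c=(read f)=89 at depth 2
Step 11: exit scope (depth=1)
Visible at query point: c=89 d=89 f=89

Answer: 1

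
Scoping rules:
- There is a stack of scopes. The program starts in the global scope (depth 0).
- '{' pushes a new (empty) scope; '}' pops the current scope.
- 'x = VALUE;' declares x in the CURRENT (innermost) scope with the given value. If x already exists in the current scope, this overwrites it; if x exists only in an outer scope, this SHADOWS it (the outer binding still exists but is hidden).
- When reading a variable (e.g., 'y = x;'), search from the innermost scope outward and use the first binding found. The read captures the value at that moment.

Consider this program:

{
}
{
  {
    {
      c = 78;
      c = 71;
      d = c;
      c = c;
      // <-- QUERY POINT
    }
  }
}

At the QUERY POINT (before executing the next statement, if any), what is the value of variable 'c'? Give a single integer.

Answer: 71

Derivation:
Step 1: enter scope (depth=1)
Step 2: exit scope (depth=0)
Step 3: enter scope (depth=1)
Step 4: enter scope (depth=2)
Step 5: enter scope (depth=3)
Step 6: declare c=78 at depth 3
Step 7: declare c=71 at depth 3
Step 8: declare d=(read c)=71 at depth 3
Step 9: declare c=(read c)=71 at depth 3
Visible at query point: c=71 d=71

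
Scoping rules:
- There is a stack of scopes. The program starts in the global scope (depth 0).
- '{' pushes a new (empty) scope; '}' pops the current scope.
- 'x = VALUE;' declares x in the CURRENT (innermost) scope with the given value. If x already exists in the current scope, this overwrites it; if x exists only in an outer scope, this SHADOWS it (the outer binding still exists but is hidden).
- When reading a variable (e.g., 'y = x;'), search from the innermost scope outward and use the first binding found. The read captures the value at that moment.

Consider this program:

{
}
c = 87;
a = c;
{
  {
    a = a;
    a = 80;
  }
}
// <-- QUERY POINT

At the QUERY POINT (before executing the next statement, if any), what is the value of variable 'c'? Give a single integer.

Step 1: enter scope (depth=1)
Step 2: exit scope (depth=0)
Step 3: declare c=87 at depth 0
Step 4: declare a=(read c)=87 at depth 0
Step 5: enter scope (depth=1)
Step 6: enter scope (depth=2)
Step 7: declare a=(read a)=87 at depth 2
Step 8: declare a=80 at depth 2
Step 9: exit scope (depth=1)
Step 10: exit scope (depth=0)
Visible at query point: a=87 c=87

Answer: 87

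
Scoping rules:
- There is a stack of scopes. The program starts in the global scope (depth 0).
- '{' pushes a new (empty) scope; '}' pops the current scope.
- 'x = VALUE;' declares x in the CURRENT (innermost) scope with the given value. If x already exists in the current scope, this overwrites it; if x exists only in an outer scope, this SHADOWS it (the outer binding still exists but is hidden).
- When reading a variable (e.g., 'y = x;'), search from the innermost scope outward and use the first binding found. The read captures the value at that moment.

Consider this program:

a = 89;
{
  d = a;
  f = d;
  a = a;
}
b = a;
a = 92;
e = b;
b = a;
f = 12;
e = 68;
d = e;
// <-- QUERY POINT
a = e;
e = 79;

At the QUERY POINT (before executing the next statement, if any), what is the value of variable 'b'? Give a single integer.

Step 1: declare a=89 at depth 0
Step 2: enter scope (depth=1)
Step 3: declare d=(read a)=89 at depth 1
Step 4: declare f=(read d)=89 at depth 1
Step 5: declare a=(read a)=89 at depth 1
Step 6: exit scope (depth=0)
Step 7: declare b=(read a)=89 at depth 0
Step 8: declare a=92 at depth 0
Step 9: declare e=(read b)=89 at depth 0
Step 10: declare b=(read a)=92 at depth 0
Step 11: declare f=12 at depth 0
Step 12: declare e=68 at depth 0
Step 13: declare d=(read e)=68 at depth 0
Visible at query point: a=92 b=92 d=68 e=68 f=12

Answer: 92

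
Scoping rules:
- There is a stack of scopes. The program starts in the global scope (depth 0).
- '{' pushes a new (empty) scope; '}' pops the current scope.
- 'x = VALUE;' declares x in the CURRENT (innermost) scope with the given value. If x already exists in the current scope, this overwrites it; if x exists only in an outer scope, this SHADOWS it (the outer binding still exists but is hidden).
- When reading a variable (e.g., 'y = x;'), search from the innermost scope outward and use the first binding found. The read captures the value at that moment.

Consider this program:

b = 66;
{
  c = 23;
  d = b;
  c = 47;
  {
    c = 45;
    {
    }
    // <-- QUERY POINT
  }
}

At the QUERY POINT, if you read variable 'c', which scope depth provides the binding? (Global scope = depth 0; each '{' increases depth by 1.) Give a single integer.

Step 1: declare b=66 at depth 0
Step 2: enter scope (depth=1)
Step 3: declare c=23 at depth 1
Step 4: declare d=(read b)=66 at depth 1
Step 5: declare c=47 at depth 1
Step 6: enter scope (depth=2)
Step 7: declare c=45 at depth 2
Step 8: enter scope (depth=3)
Step 9: exit scope (depth=2)
Visible at query point: b=66 c=45 d=66

Answer: 2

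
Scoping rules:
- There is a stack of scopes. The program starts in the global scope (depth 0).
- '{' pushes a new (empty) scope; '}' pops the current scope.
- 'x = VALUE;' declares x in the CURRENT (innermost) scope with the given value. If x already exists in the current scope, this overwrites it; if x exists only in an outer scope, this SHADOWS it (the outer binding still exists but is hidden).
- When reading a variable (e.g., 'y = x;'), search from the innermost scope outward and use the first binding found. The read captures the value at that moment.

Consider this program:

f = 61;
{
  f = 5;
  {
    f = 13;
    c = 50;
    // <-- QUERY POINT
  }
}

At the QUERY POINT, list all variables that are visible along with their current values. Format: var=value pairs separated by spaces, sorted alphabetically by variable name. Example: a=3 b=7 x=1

Answer: c=50 f=13

Derivation:
Step 1: declare f=61 at depth 0
Step 2: enter scope (depth=1)
Step 3: declare f=5 at depth 1
Step 4: enter scope (depth=2)
Step 5: declare f=13 at depth 2
Step 6: declare c=50 at depth 2
Visible at query point: c=50 f=13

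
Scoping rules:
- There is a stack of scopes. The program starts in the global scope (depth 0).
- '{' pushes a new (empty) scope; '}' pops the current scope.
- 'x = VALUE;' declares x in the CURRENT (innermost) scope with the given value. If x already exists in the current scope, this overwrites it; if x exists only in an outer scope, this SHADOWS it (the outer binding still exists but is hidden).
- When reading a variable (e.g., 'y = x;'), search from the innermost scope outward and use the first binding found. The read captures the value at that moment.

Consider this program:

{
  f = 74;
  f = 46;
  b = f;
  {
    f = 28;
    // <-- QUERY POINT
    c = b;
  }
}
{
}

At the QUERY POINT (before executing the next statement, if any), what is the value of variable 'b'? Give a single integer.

Step 1: enter scope (depth=1)
Step 2: declare f=74 at depth 1
Step 3: declare f=46 at depth 1
Step 4: declare b=(read f)=46 at depth 1
Step 5: enter scope (depth=2)
Step 6: declare f=28 at depth 2
Visible at query point: b=46 f=28

Answer: 46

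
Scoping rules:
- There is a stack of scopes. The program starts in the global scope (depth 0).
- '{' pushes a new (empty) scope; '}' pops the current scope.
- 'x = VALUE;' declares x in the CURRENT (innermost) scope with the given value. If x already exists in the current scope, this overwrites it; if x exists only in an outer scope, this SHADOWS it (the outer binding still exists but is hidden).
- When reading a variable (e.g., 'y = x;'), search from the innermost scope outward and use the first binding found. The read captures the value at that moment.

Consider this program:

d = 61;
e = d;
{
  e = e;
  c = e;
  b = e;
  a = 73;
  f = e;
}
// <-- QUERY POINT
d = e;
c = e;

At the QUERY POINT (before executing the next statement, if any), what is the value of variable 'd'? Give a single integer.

Answer: 61

Derivation:
Step 1: declare d=61 at depth 0
Step 2: declare e=(read d)=61 at depth 0
Step 3: enter scope (depth=1)
Step 4: declare e=(read e)=61 at depth 1
Step 5: declare c=(read e)=61 at depth 1
Step 6: declare b=(read e)=61 at depth 1
Step 7: declare a=73 at depth 1
Step 8: declare f=(read e)=61 at depth 1
Step 9: exit scope (depth=0)
Visible at query point: d=61 e=61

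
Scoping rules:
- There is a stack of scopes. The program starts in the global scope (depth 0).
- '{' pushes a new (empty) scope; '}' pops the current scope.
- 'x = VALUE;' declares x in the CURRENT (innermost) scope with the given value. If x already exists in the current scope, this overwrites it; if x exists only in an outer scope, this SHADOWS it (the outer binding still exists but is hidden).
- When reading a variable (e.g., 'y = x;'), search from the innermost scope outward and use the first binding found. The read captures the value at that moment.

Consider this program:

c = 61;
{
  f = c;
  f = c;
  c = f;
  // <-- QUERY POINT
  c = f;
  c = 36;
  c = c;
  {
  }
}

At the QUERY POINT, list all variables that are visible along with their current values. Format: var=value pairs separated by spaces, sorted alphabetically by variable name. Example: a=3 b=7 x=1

Step 1: declare c=61 at depth 0
Step 2: enter scope (depth=1)
Step 3: declare f=(read c)=61 at depth 1
Step 4: declare f=(read c)=61 at depth 1
Step 5: declare c=(read f)=61 at depth 1
Visible at query point: c=61 f=61

Answer: c=61 f=61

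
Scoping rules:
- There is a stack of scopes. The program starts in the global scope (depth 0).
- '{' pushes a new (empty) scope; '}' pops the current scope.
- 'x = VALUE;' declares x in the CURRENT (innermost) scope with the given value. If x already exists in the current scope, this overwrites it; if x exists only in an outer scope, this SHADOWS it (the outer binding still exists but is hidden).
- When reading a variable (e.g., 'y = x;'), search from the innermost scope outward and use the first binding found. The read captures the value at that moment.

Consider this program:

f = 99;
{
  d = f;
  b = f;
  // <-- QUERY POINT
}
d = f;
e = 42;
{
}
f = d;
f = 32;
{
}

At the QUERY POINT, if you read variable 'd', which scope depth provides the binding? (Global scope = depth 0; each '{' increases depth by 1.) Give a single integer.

Step 1: declare f=99 at depth 0
Step 2: enter scope (depth=1)
Step 3: declare d=(read f)=99 at depth 1
Step 4: declare b=(read f)=99 at depth 1
Visible at query point: b=99 d=99 f=99

Answer: 1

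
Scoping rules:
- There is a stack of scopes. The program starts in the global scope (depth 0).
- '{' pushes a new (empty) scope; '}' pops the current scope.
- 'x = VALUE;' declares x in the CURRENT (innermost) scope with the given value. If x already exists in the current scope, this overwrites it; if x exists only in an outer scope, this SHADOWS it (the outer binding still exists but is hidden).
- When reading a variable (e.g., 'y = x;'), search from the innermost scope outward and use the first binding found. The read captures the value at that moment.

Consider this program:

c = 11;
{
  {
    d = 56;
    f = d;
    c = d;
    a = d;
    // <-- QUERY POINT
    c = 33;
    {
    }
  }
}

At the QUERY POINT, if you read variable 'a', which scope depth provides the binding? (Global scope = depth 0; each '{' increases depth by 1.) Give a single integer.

Step 1: declare c=11 at depth 0
Step 2: enter scope (depth=1)
Step 3: enter scope (depth=2)
Step 4: declare d=56 at depth 2
Step 5: declare f=(read d)=56 at depth 2
Step 6: declare c=(read d)=56 at depth 2
Step 7: declare a=(read d)=56 at depth 2
Visible at query point: a=56 c=56 d=56 f=56

Answer: 2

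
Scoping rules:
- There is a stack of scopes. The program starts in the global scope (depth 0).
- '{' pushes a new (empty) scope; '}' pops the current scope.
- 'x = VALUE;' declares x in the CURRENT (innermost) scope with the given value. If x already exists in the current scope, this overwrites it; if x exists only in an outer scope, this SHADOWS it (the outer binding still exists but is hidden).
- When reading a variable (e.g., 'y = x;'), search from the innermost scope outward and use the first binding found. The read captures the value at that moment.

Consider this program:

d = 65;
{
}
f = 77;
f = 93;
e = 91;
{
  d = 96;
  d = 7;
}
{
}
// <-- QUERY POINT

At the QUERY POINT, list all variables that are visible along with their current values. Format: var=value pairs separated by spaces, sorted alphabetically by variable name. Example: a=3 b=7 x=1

Step 1: declare d=65 at depth 0
Step 2: enter scope (depth=1)
Step 3: exit scope (depth=0)
Step 4: declare f=77 at depth 0
Step 5: declare f=93 at depth 0
Step 6: declare e=91 at depth 0
Step 7: enter scope (depth=1)
Step 8: declare d=96 at depth 1
Step 9: declare d=7 at depth 1
Step 10: exit scope (depth=0)
Step 11: enter scope (depth=1)
Step 12: exit scope (depth=0)
Visible at query point: d=65 e=91 f=93

Answer: d=65 e=91 f=93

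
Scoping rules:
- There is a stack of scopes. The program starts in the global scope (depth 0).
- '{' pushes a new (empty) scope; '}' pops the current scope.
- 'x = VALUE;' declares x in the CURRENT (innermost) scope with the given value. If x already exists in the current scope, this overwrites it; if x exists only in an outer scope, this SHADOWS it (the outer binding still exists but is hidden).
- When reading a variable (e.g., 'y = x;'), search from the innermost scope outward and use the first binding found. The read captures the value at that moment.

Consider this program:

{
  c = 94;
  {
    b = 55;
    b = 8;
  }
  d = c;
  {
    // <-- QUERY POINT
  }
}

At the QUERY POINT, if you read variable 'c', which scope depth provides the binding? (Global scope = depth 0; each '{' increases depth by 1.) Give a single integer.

Step 1: enter scope (depth=1)
Step 2: declare c=94 at depth 1
Step 3: enter scope (depth=2)
Step 4: declare b=55 at depth 2
Step 5: declare b=8 at depth 2
Step 6: exit scope (depth=1)
Step 7: declare d=(read c)=94 at depth 1
Step 8: enter scope (depth=2)
Visible at query point: c=94 d=94

Answer: 1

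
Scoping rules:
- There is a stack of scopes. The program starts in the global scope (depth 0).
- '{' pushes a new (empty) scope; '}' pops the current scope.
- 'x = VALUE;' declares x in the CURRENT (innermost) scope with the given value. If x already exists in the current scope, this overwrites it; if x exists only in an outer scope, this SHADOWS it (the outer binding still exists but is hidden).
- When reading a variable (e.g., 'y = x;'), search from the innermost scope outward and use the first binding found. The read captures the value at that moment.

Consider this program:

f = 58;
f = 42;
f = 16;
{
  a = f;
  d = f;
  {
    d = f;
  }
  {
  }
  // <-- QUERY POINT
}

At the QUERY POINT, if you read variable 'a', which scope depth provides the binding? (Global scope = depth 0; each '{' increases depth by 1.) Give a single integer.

Step 1: declare f=58 at depth 0
Step 2: declare f=42 at depth 0
Step 3: declare f=16 at depth 0
Step 4: enter scope (depth=1)
Step 5: declare a=(read f)=16 at depth 1
Step 6: declare d=(read f)=16 at depth 1
Step 7: enter scope (depth=2)
Step 8: declare d=(read f)=16 at depth 2
Step 9: exit scope (depth=1)
Step 10: enter scope (depth=2)
Step 11: exit scope (depth=1)
Visible at query point: a=16 d=16 f=16

Answer: 1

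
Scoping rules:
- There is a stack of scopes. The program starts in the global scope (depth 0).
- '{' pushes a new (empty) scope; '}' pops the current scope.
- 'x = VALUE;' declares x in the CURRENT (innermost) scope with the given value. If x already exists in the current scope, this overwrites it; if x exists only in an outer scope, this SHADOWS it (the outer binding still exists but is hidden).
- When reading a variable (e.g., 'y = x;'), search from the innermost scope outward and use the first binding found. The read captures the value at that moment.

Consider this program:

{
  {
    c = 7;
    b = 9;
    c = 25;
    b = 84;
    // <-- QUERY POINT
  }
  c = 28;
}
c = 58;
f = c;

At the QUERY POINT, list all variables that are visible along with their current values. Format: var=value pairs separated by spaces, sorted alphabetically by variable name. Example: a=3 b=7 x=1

Step 1: enter scope (depth=1)
Step 2: enter scope (depth=2)
Step 3: declare c=7 at depth 2
Step 4: declare b=9 at depth 2
Step 5: declare c=25 at depth 2
Step 6: declare b=84 at depth 2
Visible at query point: b=84 c=25

Answer: b=84 c=25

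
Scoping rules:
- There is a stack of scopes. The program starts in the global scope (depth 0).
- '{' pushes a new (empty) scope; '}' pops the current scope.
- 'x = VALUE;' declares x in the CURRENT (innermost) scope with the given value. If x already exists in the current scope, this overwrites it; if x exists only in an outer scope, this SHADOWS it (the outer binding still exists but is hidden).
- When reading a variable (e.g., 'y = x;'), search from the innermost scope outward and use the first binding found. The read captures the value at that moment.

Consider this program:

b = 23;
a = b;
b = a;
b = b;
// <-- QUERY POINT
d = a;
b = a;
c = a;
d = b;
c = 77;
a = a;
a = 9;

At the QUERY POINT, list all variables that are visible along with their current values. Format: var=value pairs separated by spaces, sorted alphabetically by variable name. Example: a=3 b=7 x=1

Answer: a=23 b=23

Derivation:
Step 1: declare b=23 at depth 0
Step 2: declare a=(read b)=23 at depth 0
Step 3: declare b=(read a)=23 at depth 0
Step 4: declare b=(read b)=23 at depth 0
Visible at query point: a=23 b=23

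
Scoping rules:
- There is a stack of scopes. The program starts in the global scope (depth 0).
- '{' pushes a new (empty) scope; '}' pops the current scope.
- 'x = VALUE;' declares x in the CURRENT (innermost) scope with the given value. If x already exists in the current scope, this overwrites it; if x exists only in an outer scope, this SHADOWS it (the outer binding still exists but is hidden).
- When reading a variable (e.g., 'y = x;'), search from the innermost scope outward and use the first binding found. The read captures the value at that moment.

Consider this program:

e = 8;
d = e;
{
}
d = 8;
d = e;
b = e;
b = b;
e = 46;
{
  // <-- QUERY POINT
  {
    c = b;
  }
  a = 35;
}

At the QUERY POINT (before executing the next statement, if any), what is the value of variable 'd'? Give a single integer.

Step 1: declare e=8 at depth 0
Step 2: declare d=(read e)=8 at depth 0
Step 3: enter scope (depth=1)
Step 4: exit scope (depth=0)
Step 5: declare d=8 at depth 0
Step 6: declare d=(read e)=8 at depth 0
Step 7: declare b=(read e)=8 at depth 0
Step 8: declare b=(read b)=8 at depth 0
Step 9: declare e=46 at depth 0
Step 10: enter scope (depth=1)
Visible at query point: b=8 d=8 e=46

Answer: 8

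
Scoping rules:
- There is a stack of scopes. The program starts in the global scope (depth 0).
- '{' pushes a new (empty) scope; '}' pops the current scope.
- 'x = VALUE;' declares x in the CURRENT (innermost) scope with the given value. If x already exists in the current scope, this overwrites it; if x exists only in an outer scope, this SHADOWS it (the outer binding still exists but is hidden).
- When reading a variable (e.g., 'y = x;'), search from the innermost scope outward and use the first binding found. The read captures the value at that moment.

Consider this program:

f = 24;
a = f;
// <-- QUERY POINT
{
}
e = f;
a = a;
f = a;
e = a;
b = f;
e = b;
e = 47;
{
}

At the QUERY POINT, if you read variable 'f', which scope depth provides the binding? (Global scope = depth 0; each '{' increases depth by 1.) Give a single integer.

Step 1: declare f=24 at depth 0
Step 2: declare a=(read f)=24 at depth 0
Visible at query point: a=24 f=24

Answer: 0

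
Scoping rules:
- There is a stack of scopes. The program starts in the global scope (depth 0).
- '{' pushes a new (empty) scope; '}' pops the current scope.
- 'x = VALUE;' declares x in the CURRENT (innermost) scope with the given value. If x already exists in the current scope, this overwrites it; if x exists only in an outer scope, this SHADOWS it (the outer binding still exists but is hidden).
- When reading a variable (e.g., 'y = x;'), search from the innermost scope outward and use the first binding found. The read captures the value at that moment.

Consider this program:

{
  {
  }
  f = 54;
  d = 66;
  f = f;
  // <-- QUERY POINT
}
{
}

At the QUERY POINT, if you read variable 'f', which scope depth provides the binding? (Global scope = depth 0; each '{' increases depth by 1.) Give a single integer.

Step 1: enter scope (depth=1)
Step 2: enter scope (depth=2)
Step 3: exit scope (depth=1)
Step 4: declare f=54 at depth 1
Step 5: declare d=66 at depth 1
Step 6: declare f=(read f)=54 at depth 1
Visible at query point: d=66 f=54

Answer: 1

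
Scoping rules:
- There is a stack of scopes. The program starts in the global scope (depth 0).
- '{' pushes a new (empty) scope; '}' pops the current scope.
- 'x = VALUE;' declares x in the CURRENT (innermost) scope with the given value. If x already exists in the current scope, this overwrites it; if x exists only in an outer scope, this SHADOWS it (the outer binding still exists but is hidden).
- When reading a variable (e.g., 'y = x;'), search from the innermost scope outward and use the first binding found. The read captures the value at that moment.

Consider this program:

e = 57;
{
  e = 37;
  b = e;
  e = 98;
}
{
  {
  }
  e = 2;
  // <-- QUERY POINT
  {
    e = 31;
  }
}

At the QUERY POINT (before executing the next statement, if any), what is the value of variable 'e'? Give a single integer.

Step 1: declare e=57 at depth 0
Step 2: enter scope (depth=1)
Step 3: declare e=37 at depth 1
Step 4: declare b=(read e)=37 at depth 1
Step 5: declare e=98 at depth 1
Step 6: exit scope (depth=0)
Step 7: enter scope (depth=1)
Step 8: enter scope (depth=2)
Step 9: exit scope (depth=1)
Step 10: declare e=2 at depth 1
Visible at query point: e=2

Answer: 2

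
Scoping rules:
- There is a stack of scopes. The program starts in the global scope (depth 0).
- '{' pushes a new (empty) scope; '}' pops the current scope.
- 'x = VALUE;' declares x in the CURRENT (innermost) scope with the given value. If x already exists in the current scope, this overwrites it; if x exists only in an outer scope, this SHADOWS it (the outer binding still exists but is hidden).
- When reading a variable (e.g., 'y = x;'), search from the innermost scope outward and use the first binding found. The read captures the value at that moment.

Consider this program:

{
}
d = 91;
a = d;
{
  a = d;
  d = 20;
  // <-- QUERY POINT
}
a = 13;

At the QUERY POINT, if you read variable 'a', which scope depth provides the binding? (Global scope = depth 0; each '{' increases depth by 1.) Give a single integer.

Answer: 1

Derivation:
Step 1: enter scope (depth=1)
Step 2: exit scope (depth=0)
Step 3: declare d=91 at depth 0
Step 4: declare a=(read d)=91 at depth 0
Step 5: enter scope (depth=1)
Step 6: declare a=(read d)=91 at depth 1
Step 7: declare d=20 at depth 1
Visible at query point: a=91 d=20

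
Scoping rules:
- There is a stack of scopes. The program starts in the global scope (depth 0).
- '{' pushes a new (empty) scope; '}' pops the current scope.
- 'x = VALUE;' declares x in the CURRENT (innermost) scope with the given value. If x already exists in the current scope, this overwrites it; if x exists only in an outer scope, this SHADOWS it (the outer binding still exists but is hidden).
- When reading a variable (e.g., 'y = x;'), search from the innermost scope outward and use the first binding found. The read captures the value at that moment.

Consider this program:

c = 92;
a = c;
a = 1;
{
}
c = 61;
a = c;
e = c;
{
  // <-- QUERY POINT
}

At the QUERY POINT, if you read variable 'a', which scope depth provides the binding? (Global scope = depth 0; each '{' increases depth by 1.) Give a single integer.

Answer: 0

Derivation:
Step 1: declare c=92 at depth 0
Step 2: declare a=(read c)=92 at depth 0
Step 3: declare a=1 at depth 0
Step 4: enter scope (depth=1)
Step 5: exit scope (depth=0)
Step 6: declare c=61 at depth 0
Step 7: declare a=(read c)=61 at depth 0
Step 8: declare e=(read c)=61 at depth 0
Step 9: enter scope (depth=1)
Visible at query point: a=61 c=61 e=61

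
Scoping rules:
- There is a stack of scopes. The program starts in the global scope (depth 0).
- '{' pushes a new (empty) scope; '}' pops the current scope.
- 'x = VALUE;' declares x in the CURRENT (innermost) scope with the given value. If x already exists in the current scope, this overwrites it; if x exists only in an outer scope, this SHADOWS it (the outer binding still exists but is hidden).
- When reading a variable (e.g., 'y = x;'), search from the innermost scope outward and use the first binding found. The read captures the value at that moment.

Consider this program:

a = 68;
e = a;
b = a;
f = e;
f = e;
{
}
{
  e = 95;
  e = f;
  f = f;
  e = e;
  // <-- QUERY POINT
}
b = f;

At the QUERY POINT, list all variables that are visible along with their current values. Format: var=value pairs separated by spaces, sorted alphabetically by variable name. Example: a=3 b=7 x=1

Step 1: declare a=68 at depth 0
Step 2: declare e=(read a)=68 at depth 0
Step 3: declare b=(read a)=68 at depth 0
Step 4: declare f=(read e)=68 at depth 0
Step 5: declare f=(read e)=68 at depth 0
Step 6: enter scope (depth=1)
Step 7: exit scope (depth=0)
Step 8: enter scope (depth=1)
Step 9: declare e=95 at depth 1
Step 10: declare e=(read f)=68 at depth 1
Step 11: declare f=(read f)=68 at depth 1
Step 12: declare e=(read e)=68 at depth 1
Visible at query point: a=68 b=68 e=68 f=68

Answer: a=68 b=68 e=68 f=68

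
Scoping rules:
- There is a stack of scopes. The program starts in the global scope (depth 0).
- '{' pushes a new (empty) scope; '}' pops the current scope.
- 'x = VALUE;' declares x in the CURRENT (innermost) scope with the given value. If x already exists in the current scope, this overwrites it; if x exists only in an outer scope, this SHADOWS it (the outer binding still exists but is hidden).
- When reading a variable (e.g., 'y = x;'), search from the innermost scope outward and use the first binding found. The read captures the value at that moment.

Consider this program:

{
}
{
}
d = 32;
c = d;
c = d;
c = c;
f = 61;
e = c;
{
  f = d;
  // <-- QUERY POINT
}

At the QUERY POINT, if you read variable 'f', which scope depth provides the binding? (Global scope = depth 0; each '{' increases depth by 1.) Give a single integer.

Answer: 1

Derivation:
Step 1: enter scope (depth=1)
Step 2: exit scope (depth=0)
Step 3: enter scope (depth=1)
Step 4: exit scope (depth=0)
Step 5: declare d=32 at depth 0
Step 6: declare c=(read d)=32 at depth 0
Step 7: declare c=(read d)=32 at depth 0
Step 8: declare c=(read c)=32 at depth 0
Step 9: declare f=61 at depth 0
Step 10: declare e=(read c)=32 at depth 0
Step 11: enter scope (depth=1)
Step 12: declare f=(read d)=32 at depth 1
Visible at query point: c=32 d=32 e=32 f=32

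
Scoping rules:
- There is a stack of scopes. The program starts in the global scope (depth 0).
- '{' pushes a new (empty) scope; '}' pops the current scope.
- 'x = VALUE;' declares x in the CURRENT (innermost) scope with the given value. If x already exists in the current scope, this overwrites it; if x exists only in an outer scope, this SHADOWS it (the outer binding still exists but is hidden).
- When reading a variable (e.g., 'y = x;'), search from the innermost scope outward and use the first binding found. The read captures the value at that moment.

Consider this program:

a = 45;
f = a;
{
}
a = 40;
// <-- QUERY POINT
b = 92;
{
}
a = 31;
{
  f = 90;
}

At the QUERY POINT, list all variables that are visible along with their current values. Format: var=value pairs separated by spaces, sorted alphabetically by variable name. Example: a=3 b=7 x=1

Answer: a=40 f=45

Derivation:
Step 1: declare a=45 at depth 0
Step 2: declare f=(read a)=45 at depth 0
Step 3: enter scope (depth=1)
Step 4: exit scope (depth=0)
Step 5: declare a=40 at depth 0
Visible at query point: a=40 f=45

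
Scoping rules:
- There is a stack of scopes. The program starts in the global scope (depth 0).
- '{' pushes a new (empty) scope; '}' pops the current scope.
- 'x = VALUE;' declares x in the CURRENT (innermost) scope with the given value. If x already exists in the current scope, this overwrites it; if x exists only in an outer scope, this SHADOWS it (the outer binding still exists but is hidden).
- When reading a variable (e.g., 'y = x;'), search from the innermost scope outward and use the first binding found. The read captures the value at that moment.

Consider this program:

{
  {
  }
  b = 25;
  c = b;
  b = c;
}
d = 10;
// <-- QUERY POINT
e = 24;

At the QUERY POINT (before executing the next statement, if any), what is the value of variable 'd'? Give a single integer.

Step 1: enter scope (depth=1)
Step 2: enter scope (depth=2)
Step 3: exit scope (depth=1)
Step 4: declare b=25 at depth 1
Step 5: declare c=(read b)=25 at depth 1
Step 6: declare b=(read c)=25 at depth 1
Step 7: exit scope (depth=0)
Step 8: declare d=10 at depth 0
Visible at query point: d=10

Answer: 10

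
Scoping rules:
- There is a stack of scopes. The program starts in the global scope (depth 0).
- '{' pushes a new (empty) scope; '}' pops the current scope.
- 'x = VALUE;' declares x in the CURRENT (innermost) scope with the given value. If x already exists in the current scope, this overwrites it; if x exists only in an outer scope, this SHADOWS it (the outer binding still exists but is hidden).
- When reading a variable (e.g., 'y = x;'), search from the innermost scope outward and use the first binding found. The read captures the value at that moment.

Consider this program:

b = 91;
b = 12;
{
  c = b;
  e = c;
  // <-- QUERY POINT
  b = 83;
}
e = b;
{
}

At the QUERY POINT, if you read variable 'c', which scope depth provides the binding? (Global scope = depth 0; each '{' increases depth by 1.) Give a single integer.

Step 1: declare b=91 at depth 0
Step 2: declare b=12 at depth 0
Step 3: enter scope (depth=1)
Step 4: declare c=(read b)=12 at depth 1
Step 5: declare e=(read c)=12 at depth 1
Visible at query point: b=12 c=12 e=12

Answer: 1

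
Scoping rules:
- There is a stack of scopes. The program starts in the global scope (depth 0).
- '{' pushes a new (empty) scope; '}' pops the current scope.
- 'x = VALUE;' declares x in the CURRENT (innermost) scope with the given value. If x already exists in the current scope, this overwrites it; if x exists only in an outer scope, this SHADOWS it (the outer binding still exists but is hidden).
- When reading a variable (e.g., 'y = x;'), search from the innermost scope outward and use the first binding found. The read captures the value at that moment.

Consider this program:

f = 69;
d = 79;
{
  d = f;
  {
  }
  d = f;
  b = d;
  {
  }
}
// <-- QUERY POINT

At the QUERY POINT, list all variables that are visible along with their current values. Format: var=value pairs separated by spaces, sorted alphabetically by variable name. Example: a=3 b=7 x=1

Step 1: declare f=69 at depth 0
Step 2: declare d=79 at depth 0
Step 3: enter scope (depth=1)
Step 4: declare d=(read f)=69 at depth 1
Step 5: enter scope (depth=2)
Step 6: exit scope (depth=1)
Step 7: declare d=(read f)=69 at depth 1
Step 8: declare b=(read d)=69 at depth 1
Step 9: enter scope (depth=2)
Step 10: exit scope (depth=1)
Step 11: exit scope (depth=0)
Visible at query point: d=79 f=69

Answer: d=79 f=69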